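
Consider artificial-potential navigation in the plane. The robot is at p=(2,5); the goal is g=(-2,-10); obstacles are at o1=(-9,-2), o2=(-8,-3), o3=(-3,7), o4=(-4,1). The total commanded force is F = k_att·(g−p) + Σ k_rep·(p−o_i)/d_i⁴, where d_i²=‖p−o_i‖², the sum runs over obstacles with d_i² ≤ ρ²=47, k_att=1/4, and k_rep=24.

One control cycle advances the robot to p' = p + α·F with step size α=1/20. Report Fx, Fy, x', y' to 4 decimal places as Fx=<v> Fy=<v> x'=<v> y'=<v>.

Fx=-0.8573 Fy=-3.8071 x'=1.9571 y'=4.8096

F_att = 1/4·(g−p) = 1/4·(-4,-15) = (-1.0000,-3.7500)
o1: d²=170 > ρ²=47 → inactive
o2: d²=164 > ρ²=47 → inactive
o3: d²=29 ≤ ρ²=47; F_rep = 24·(5,-2)/29² = (0.1427,-0.0571)
o4: d²=52 > ρ²=47 → inactive
F = F_att + ΣF_rep = (-0.8573,-3.8071)
p' = p + 1/20·F = (1.9571,4.8096)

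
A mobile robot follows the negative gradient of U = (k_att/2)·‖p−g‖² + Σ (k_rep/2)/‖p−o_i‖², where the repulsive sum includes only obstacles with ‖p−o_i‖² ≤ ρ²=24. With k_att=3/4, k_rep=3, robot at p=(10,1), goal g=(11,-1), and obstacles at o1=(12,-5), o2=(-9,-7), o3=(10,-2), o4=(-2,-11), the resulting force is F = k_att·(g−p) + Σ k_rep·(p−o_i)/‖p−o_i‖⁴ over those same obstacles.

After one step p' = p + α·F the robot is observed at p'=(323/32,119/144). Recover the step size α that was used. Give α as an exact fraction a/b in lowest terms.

F_att = 3/4·(g−p) = 3/4·(1,-2) = (0.7500,-1.5000)
o1: d²=40 > ρ²=24 → inactive
o2: d²=425 > ρ²=24 → inactive
o3: d²=9 ≤ ρ²=24; F_rep = 3·(0,3)/9² = (0.0000,0.1111)
o4: d²=288 > ρ²=24 → inactive
F = F_att + ΣF_rep = (0.7500,-1.3889)
Δp = p'−p = (0.0938,-0.1736); α = Δx/Fx = (3/32) / (3/4) = 1/8
check: Δy/Fy = (-25/144) / (-25/18) = 1/8 ✓

α = 1/8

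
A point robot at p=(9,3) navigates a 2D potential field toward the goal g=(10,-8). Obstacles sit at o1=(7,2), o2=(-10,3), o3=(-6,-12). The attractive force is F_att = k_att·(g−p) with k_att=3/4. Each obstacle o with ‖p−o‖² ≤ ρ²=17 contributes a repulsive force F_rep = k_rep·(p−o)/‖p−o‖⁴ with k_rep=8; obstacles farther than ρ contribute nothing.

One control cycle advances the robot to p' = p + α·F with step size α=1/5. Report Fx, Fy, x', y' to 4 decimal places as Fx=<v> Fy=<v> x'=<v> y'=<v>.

F_att = 3/4·(g−p) = 3/4·(1,-11) = (0.7500,-8.2500)
o1: d²=5 ≤ ρ²=17; F_rep = 8·(2,1)/5² = (0.6400,0.3200)
o2: d²=361 > ρ²=17 → inactive
o3: d²=450 > ρ²=17 → inactive
F = F_att + ΣF_rep = (1.3900,-7.9300)
p' = p + 1/5·F = (9.2780,1.4140)

Fx=1.3900 Fy=-7.9300 x'=9.2780 y'=1.4140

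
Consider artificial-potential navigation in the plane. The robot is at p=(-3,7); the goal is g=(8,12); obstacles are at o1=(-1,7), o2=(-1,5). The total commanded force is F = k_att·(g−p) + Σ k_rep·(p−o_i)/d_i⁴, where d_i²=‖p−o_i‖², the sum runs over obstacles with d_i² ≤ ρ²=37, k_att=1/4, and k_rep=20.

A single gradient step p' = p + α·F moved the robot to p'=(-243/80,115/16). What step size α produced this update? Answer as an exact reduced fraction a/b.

F_att = 1/4·(g−p) = 1/4·(11,5) = (2.7500,1.2500)
o1: d²=4 ≤ ρ²=37; F_rep = 20·(-2,0)/4² = (-2.5000,0.0000)
o2: d²=8 ≤ ρ²=37; F_rep = 20·(-2,2)/8² = (-0.6250,0.6250)
F = F_att + ΣF_rep = (-0.3750,1.8750)
Δp = p'−p = (-0.0375,0.1875); α = Δx/Fx = (-3/80) / (-3/8) = 1/10
check: Δy/Fy = (3/16) / (15/8) = 1/10 ✓

α = 1/10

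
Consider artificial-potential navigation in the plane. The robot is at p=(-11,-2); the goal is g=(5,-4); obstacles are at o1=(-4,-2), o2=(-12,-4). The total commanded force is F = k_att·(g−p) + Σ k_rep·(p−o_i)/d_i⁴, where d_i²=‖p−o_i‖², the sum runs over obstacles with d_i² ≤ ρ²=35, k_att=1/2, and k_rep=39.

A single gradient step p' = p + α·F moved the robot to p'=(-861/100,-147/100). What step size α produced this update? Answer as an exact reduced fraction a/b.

F_att = 1/2·(g−p) = 1/2·(16,-2) = (8.0000,-1.0000)
o1: d²=49 > ρ²=35 → inactive
o2: d²=5 ≤ ρ²=35; F_rep = 39·(1,2)/5² = (1.5600,3.1200)
F = F_att + ΣF_rep = (9.5600,2.1200)
Δp = p'−p = (2.3900,0.5300); α = Δx/Fx = (239/100) / (239/25) = 1/4
check: Δy/Fy = (53/100) / (53/25) = 1/4 ✓

α = 1/4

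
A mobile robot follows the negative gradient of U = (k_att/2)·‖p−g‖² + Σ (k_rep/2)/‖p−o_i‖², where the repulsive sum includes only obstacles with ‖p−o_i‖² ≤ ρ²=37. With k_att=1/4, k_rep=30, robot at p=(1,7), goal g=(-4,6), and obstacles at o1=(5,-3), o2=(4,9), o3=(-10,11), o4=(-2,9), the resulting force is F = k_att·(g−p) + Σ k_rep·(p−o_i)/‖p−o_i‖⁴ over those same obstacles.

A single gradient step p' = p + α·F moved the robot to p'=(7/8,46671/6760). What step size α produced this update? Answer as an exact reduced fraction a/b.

α = 1/10

F_att = 1/4·(g−p) = 1/4·(-5,-1) = (-1.2500,-0.2500)
o1: d²=116 > ρ²=37 → inactive
o2: d²=13 ≤ ρ²=37; F_rep = 30·(-3,-2)/13² = (-0.5325,-0.3550)
o3: d²=137 > ρ²=37 → inactive
o4: d²=13 ≤ ρ²=37; F_rep = 30·(3,-2)/13² = (0.5325,-0.3550)
F = F_att + ΣF_rep = (-1.2500,-0.9601)
Δp = p'−p = (-0.1250,-0.0960); α = Δx/Fx = (-1/8) / (-5/4) = 1/10
check: Δy/Fy = (-649/6760) / (-649/676) = 1/10 ✓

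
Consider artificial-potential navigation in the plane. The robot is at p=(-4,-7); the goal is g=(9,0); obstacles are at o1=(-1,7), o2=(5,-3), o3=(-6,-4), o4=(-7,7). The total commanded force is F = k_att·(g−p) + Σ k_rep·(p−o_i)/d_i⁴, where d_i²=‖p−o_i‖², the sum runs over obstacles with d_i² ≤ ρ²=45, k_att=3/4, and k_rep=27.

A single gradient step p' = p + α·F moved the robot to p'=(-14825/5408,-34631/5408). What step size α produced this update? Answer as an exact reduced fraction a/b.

F_att = 3/4·(g−p) = 3/4·(13,7) = (9.7500,5.2500)
o1: d²=205 > ρ²=45 → inactive
o2: d²=97 > ρ²=45 → inactive
o3: d²=13 ≤ ρ²=45; F_rep = 27·(2,-3)/13² = (0.3195,-0.4793)
o4: d²=205 > ρ²=45 → inactive
F = F_att + ΣF_rep = (10.0695,4.7707)
Δp = p'−p = (1.2587,0.5963); α = Δx/Fx = (6807/5408) / (6807/676) = 1/8
check: Δy/Fy = (3225/5408) / (3225/676) = 1/8 ✓

α = 1/8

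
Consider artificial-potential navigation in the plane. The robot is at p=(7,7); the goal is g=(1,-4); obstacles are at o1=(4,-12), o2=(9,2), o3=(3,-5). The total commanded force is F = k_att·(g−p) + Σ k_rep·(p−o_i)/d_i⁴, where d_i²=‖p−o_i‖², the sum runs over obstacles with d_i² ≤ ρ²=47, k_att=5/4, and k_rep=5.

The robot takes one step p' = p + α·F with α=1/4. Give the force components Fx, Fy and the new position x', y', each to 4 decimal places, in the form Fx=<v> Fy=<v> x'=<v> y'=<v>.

Fx=-7.5119 Fy=-13.7203 x'=5.1220 y'=3.5699

F_att = 5/4·(g−p) = 5/4·(-6,-11) = (-7.5000,-13.7500)
o1: d²=370 > ρ²=47 → inactive
o2: d²=29 ≤ ρ²=47; F_rep = 5·(-2,5)/29² = (-0.0119,0.0297)
o3: d²=160 > ρ²=47 → inactive
F = F_att + ΣF_rep = (-7.5119,-13.7203)
p' = p + 1/4·F = (5.1220,3.5699)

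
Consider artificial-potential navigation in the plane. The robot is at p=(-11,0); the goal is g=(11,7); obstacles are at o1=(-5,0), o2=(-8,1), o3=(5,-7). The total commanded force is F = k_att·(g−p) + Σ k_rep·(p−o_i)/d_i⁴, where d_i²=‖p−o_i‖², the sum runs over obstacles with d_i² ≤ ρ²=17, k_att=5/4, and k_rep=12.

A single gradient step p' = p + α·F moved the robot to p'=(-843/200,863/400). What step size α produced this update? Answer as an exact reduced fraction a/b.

F_att = 5/4·(g−p) = 5/4·(22,7) = (27.5000,8.7500)
o1: d²=36 > ρ²=17 → inactive
o2: d²=10 ≤ ρ²=17; F_rep = 12·(-3,-1)/10² = (-0.3600,-0.1200)
o3: d²=305 > ρ²=17 → inactive
F = F_att + ΣF_rep = (27.1400,8.6300)
Δp = p'−p = (6.7850,2.1575); α = Δx/Fx = (1357/200) / (1357/50) = 1/4
check: Δy/Fy = (863/400) / (863/100) = 1/4 ✓

α = 1/4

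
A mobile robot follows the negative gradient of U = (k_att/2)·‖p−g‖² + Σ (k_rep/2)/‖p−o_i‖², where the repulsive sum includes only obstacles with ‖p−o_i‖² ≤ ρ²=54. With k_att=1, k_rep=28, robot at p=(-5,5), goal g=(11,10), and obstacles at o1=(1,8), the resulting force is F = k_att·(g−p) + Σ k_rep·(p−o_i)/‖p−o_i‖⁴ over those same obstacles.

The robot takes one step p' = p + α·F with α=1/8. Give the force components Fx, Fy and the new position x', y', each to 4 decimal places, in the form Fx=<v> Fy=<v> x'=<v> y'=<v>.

Fx=15.9170 Fy=4.9585 x'=-3.0104 y'=5.6198

F_att = 1·(g−p) = 1·(16,5) = (16.0000,5.0000)
o1: d²=45 ≤ ρ²=54; F_rep = 28·(-6,-3)/45² = (-0.0830,-0.0415)
F = F_att + ΣF_rep = (15.9170,4.9585)
p' = p + 1/8·F = (-3.0104,5.6198)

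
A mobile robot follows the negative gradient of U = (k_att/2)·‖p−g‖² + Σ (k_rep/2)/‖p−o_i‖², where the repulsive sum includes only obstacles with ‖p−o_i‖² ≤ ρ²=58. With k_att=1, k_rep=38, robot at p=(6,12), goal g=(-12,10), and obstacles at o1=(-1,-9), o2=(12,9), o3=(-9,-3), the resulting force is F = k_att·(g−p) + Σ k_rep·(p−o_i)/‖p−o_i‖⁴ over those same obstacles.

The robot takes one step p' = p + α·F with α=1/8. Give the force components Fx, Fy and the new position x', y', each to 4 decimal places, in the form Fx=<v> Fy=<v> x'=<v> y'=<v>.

Fx=-18.1126 Fy=-1.9437 x'=3.7359 y'=11.7570

F_att = 1·(g−p) = 1·(-18,-2) = (-18.0000,-2.0000)
o1: d²=490 > ρ²=58 → inactive
o2: d²=45 ≤ ρ²=58; F_rep = 38·(-6,3)/45² = (-0.1126,0.0563)
o3: d²=450 > ρ²=58 → inactive
F = F_att + ΣF_rep = (-18.1126,-1.9437)
p' = p + 1/8·F = (3.7359,11.7570)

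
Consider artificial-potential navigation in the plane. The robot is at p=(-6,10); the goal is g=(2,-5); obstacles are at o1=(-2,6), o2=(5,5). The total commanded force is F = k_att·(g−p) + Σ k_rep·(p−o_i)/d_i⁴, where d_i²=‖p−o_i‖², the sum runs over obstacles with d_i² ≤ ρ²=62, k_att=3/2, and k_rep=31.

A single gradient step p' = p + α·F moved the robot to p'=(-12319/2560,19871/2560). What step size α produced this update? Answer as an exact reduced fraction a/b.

α = 1/10

F_att = 3/2·(g−p) = 3/2·(8,-15) = (12.0000,-22.5000)
o1: d²=32 ≤ ρ²=62; F_rep = 31·(-4,4)/32² = (-0.1211,0.1211)
o2: d²=146 > ρ²=62 → inactive
F = F_att + ΣF_rep = (11.8789,-22.3789)
Δp = p'−p = (1.1879,-2.2379); α = Δx/Fx = (3041/2560) / (3041/256) = 1/10
check: Δy/Fy = (-5729/2560) / (-5729/256) = 1/10 ✓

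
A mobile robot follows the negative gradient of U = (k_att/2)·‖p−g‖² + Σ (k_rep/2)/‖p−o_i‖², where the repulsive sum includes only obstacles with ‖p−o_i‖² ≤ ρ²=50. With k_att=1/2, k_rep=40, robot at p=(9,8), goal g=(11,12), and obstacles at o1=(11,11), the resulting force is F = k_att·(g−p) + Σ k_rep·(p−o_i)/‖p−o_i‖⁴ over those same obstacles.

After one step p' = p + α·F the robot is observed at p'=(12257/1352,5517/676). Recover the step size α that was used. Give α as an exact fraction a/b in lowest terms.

α = 1/8

F_att = 1/2·(g−p) = 1/2·(2,4) = (1.0000,2.0000)
o1: d²=13 ≤ ρ²=50; F_rep = 40·(-2,-3)/13² = (-0.4734,-0.7101)
F = F_att + ΣF_rep = (0.5266,1.2899)
Δp = p'−p = (0.0658,0.1612); α = Δx/Fx = (89/1352) / (89/169) = 1/8
check: Δy/Fy = (109/676) / (218/169) = 1/8 ✓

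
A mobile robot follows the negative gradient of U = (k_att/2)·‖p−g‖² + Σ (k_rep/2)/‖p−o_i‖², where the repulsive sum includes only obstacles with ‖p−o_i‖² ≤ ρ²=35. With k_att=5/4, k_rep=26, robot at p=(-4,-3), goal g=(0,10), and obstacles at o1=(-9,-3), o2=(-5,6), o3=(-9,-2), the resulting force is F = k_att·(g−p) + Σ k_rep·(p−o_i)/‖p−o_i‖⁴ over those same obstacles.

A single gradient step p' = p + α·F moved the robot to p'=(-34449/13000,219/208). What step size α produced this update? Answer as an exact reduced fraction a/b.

F_att = 5/4·(g−p) = 5/4·(4,13) = (5.0000,16.2500)
o1: d²=25 ≤ ρ²=35; F_rep = 26·(5,0)/25² = (0.2080,0.0000)
o2: d²=82 > ρ²=35 → inactive
o3: d²=26 ≤ ρ²=35; F_rep = 26·(5,-1)/26² = (0.1923,-0.0385)
F = F_att + ΣF_rep = (5.4003,16.2115)
Δp = p'−p = (1.3501,4.0529); α = Δx/Fx = (17551/13000) / (17551/3250) = 1/4
check: Δy/Fy = (843/208) / (843/52) = 1/4 ✓

α = 1/4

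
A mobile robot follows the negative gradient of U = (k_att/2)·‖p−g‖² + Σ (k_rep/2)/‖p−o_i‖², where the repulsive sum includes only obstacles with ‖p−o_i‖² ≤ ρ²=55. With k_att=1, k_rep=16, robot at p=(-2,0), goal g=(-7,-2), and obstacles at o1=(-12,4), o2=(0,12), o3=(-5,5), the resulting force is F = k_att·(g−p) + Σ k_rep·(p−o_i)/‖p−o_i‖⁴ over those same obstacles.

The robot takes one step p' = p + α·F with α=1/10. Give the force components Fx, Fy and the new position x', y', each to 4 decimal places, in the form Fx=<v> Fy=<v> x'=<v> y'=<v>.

F_att = 1·(g−p) = 1·(-5,-2) = (-5.0000,-2.0000)
o1: d²=116 > ρ²=55 → inactive
o2: d²=148 > ρ²=55 → inactive
o3: d²=34 ≤ ρ²=55; F_rep = 16·(3,-5)/34² = (0.0415,-0.0692)
F = F_att + ΣF_rep = (-4.9585,-2.0692)
p' = p + 1/10·F = (-2.4958,-0.2069)

Fx=-4.9585 Fy=-2.0692 x'=-2.4958 y'=-0.2069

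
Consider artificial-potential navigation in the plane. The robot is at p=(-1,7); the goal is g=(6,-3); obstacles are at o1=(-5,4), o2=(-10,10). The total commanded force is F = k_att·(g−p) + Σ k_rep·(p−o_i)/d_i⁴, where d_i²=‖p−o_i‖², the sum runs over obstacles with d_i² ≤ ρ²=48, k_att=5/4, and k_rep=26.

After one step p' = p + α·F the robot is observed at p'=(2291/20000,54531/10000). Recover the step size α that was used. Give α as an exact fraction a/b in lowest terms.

α = 1/8

F_att = 5/4·(g−p) = 5/4·(7,-10) = (8.7500,-12.5000)
o1: d²=25 ≤ ρ²=48; F_rep = 26·(4,3)/25² = (0.1664,0.1248)
o2: d²=90 > ρ²=48 → inactive
F = F_att + ΣF_rep = (8.9164,-12.3752)
Δp = p'−p = (1.1145,-1.5469); α = Δx/Fx = (22291/20000) / (22291/2500) = 1/8
check: Δy/Fy = (-15469/10000) / (-15469/1250) = 1/8 ✓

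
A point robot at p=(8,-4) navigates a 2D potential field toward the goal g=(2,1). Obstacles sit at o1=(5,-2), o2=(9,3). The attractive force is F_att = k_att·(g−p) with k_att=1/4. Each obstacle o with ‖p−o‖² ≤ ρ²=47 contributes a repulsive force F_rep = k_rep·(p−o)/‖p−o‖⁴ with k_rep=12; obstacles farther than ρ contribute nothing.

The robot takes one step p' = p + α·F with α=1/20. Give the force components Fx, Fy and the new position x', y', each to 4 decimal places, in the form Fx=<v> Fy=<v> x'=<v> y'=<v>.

F_att = 1/4·(g−p) = 1/4·(-6,5) = (-1.5000,1.2500)
o1: d²=13 ≤ ρ²=47; F_rep = 12·(3,-2)/13² = (0.2130,-0.1420)
o2: d²=50 > ρ²=47 → inactive
F = F_att + ΣF_rep = (-1.2870,1.1080)
p' = p + 1/20·F = (7.9357,-3.9446)

Fx=-1.2870 Fy=1.1080 x'=7.9357 y'=-3.9446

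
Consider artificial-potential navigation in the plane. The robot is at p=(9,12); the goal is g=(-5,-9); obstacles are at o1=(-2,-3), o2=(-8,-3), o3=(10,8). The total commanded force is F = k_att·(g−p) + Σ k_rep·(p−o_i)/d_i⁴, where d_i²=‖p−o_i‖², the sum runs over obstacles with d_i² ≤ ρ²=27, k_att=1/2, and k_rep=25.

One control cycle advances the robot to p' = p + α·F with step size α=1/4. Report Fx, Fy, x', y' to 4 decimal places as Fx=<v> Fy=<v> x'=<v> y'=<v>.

Fx=-7.0865 Fy=-10.1540 x'=7.2284 y'=9.4615

F_att = 1/2·(g−p) = 1/2·(-14,-21) = (-7.0000,-10.5000)
o1: d²=346 > ρ²=27 → inactive
o2: d²=514 > ρ²=27 → inactive
o3: d²=17 ≤ ρ²=27; F_rep = 25·(-1,4)/17² = (-0.0865,0.3460)
F = F_att + ΣF_rep = (-7.0865,-10.1540)
p' = p + 1/4·F = (7.2284,9.4615)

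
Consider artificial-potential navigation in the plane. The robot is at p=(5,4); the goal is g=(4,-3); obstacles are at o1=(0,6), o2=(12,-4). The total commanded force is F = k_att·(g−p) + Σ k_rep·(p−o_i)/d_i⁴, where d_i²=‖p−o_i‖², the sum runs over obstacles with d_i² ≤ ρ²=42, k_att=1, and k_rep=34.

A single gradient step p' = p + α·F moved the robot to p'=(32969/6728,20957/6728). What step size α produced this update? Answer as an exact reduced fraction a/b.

α = 1/8

F_att = 1·(g−p) = 1·(-1,-7) = (-1.0000,-7.0000)
o1: d²=29 ≤ ρ²=42; F_rep = 34·(5,-2)/29² = (0.2021,-0.0809)
o2: d²=113 > ρ²=42 → inactive
F = F_att + ΣF_rep = (-0.7979,-7.0809)
Δp = p'−p = (-0.0997,-0.8851); α = Δx/Fx = (-671/6728) / (-671/841) = 1/8
check: Δy/Fy = (-5955/6728) / (-5955/841) = 1/8 ✓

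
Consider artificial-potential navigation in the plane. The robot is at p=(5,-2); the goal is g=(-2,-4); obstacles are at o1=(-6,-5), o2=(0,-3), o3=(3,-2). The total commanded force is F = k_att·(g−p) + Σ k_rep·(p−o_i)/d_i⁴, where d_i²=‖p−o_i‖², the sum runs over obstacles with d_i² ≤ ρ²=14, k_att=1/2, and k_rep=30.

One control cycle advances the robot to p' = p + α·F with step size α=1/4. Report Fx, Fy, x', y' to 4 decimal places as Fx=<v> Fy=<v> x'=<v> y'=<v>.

F_att = 1/2·(g−p) = 1/2·(-7,-2) = (-3.5000,-1.0000)
o1: d²=130 > ρ²=14 → inactive
o2: d²=26 > ρ²=14 → inactive
o3: d²=4 ≤ ρ²=14; F_rep = 30·(2,0)/4² = (3.7500,0.0000)
F = F_att + ΣF_rep = (0.2500,-1.0000)
p' = p + 1/4·F = (5.0625,-2.2500)

Fx=0.2500 Fy=-1.0000 x'=5.0625 y'=-2.2500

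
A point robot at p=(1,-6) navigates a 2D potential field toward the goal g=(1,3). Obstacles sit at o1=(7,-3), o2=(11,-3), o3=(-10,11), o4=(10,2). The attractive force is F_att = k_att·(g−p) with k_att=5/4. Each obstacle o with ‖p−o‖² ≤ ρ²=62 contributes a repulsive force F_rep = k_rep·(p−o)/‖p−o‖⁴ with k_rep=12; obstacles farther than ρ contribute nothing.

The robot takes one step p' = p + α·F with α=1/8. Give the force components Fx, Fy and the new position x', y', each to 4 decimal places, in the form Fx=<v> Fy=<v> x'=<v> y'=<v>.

Fx=-0.0356 Fy=11.2322 x'=0.9956 y'=-4.5960

F_att = 5/4·(g−p) = 5/4·(0,9) = (0.0000,11.2500)
o1: d²=45 ≤ ρ²=62; F_rep = 12·(-6,-3)/45² = (-0.0356,-0.0178)
o2: d²=109 > ρ²=62 → inactive
o3: d²=410 > ρ²=62 → inactive
o4: d²=145 > ρ²=62 → inactive
F = F_att + ΣF_rep = (-0.0356,11.2322)
p' = p + 1/8·F = (0.9956,-4.5960)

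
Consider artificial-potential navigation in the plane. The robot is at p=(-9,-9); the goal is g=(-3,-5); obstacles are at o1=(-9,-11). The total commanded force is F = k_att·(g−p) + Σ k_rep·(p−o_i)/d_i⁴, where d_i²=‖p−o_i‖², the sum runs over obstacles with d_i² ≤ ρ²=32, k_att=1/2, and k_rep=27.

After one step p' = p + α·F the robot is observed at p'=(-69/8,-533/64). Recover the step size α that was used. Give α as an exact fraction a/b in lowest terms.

F_att = 1/2·(g−p) = 1/2·(6,4) = (3.0000,2.0000)
o1: d²=4 ≤ ρ²=32; F_rep = 27·(0,2)/4² = (0.0000,3.3750)
F = F_att + ΣF_rep = (3.0000,5.3750)
Δp = p'−p = (0.3750,0.6719); α = Δx/Fx = (3/8) / (3) = 1/8
check: Δy/Fy = (43/64) / (43/8) = 1/8 ✓

α = 1/8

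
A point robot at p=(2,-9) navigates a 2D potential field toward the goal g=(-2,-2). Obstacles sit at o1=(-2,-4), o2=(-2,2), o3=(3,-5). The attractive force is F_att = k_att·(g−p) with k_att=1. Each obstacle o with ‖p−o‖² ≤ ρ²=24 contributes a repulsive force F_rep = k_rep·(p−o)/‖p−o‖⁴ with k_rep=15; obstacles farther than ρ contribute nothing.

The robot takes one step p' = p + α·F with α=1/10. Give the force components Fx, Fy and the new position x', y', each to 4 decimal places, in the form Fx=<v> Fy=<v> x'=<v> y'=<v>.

Fx=-4.0519 Fy=6.7924 x'=1.5948 y'=-8.3208

F_att = 1·(g−p) = 1·(-4,7) = (-4.0000,7.0000)
o1: d²=41 > ρ²=24 → inactive
o2: d²=137 > ρ²=24 → inactive
o3: d²=17 ≤ ρ²=24; F_rep = 15·(-1,-4)/17² = (-0.0519,-0.2076)
F = F_att + ΣF_rep = (-4.0519,6.7924)
p' = p + 1/10·F = (1.5948,-8.3208)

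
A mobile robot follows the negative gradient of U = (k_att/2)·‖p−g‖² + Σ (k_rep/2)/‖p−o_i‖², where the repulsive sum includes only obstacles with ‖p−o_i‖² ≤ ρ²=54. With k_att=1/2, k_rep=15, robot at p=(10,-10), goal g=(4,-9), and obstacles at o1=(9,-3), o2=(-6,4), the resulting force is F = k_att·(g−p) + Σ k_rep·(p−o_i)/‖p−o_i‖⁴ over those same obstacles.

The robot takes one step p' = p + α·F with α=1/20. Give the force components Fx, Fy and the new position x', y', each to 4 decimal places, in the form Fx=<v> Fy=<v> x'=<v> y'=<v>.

Fx=-2.9940 Fy=0.4580 x'=9.8503 y'=-9.9771

F_att = 1/2·(g−p) = 1/2·(-6,1) = (-3.0000,0.5000)
o1: d²=50 ≤ ρ²=54; F_rep = 15·(1,-7)/50² = (0.0060,-0.0420)
o2: d²=452 > ρ²=54 → inactive
F = F_att + ΣF_rep = (-2.9940,0.4580)
p' = p + 1/20·F = (9.8503,-9.9771)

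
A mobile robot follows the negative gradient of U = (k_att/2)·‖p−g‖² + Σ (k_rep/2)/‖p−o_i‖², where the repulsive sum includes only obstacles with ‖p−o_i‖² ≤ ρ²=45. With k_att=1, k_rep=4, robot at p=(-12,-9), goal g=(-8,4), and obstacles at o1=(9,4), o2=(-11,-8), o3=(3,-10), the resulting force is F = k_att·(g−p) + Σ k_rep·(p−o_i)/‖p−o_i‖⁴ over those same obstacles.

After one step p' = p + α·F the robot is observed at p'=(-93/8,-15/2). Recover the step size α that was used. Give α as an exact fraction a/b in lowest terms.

F_att = 1·(g−p) = 1·(4,13) = (4.0000,13.0000)
o1: d²=610 > ρ²=45 → inactive
o2: d²=2 ≤ ρ²=45; F_rep = 4·(-1,-1)/2² = (-1.0000,-1.0000)
o3: d²=226 > ρ²=45 → inactive
F = F_att + ΣF_rep = (3.0000,12.0000)
Δp = p'−p = (0.3750,1.5000); α = Δx/Fx = (3/8) / (3) = 1/8
check: Δy/Fy = (3/2) / (12) = 1/8 ✓

α = 1/8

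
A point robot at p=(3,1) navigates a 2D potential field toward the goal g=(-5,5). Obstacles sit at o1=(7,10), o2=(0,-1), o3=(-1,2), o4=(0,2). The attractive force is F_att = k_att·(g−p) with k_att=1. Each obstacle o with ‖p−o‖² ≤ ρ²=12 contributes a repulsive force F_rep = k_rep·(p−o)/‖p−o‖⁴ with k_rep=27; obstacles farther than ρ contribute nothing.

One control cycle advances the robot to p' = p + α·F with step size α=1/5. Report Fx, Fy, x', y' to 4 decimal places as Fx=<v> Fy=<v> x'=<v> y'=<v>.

F_att = 1·(g−p) = 1·(-8,4) = (-8.0000,4.0000)
o1: d²=97 > ρ²=12 → inactive
o2: d²=13 > ρ²=12 → inactive
o3: d²=17 > ρ²=12 → inactive
o4: d²=10 ≤ ρ²=12; F_rep = 27·(3,-1)/10² = (0.8100,-0.2700)
F = F_att + ΣF_rep = (-7.1900,3.7300)
p' = p + 1/5·F = (1.5620,1.7460)

Fx=-7.1900 Fy=3.7300 x'=1.5620 y'=1.7460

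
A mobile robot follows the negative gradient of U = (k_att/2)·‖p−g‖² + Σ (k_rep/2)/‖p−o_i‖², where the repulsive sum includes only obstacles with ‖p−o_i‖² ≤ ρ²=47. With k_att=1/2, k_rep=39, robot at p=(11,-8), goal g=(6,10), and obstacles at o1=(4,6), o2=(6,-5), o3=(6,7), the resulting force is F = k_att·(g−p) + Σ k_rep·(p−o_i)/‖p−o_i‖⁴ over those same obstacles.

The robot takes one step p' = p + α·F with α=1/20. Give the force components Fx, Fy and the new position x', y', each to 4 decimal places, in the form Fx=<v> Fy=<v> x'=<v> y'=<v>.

Fx=-2.3313 Fy=8.8988 x'=10.8834 y'=-7.5551

F_att = 1/2·(g−p) = 1/2·(-5,18) = (-2.5000,9.0000)
o1: d²=245 > ρ²=47 → inactive
o2: d²=34 ≤ ρ²=47; F_rep = 39·(5,-3)/34² = (0.1687,-0.1012)
o3: d²=250 > ρ²=47 → inactive
F = F_att + ΣF_rep = (-2.3313,8.8988)
p' = p + 1/20·F = (10.8834,-7.5551)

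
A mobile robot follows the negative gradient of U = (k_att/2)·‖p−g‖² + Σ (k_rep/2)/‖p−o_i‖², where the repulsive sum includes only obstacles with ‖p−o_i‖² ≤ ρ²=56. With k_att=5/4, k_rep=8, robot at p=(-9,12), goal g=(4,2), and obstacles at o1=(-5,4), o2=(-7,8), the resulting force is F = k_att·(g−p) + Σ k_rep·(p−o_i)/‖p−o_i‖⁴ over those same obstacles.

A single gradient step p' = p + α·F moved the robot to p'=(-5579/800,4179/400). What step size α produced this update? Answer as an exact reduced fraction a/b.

α = 1/8

F_att = 5/4·(g−p) = 5/4·(13,-10) = (16.2500,-12.5000)
o1: d²=80 > ρ²=56 → inactive
o2: d²=20 ≤ ρ²=56; F_rep = 8·(-2,4)/20² = (-0.0400,0.0800)
F = F_att + ΣF_rep = (16.2100,-12.4200)
Δp = p'−p = (2.0263,-1.5525); α = Δx/Fx = (1621/800) / (1621/100) = 1/8
check: Δy/Fy = (-621/400) / (-621/50) = 1/8 ✓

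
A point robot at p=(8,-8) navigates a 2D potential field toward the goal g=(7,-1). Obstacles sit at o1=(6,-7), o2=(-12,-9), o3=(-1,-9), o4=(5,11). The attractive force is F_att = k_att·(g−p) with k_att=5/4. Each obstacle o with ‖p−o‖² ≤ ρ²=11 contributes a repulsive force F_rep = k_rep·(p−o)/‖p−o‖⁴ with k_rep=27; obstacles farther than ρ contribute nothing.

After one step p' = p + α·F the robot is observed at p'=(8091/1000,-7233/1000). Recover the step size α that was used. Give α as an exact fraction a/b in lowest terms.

α = 1/10

F_att = 5/4·(g−p) = 5/4·(-1,7) = (-1.2500,8.7500)
o1: d²=5 ≤ ρ²=11; F_rep = 27·(2,-1)/5² = (2.1600,-1.0800)
o2: d²=401 > ρ²=11 → inactive
o3: d²=82 > ρ²=11 → inactive
o4: d²=370 > ρ²=11 → inactive
F = F_att + ΣF_rep = (0.9100,7.6700)
Δp = p'−p = (0.0910,0.7670); α = Δx/Fx = (91/1000) / (91/100) = 1/10
check: Δy/Fy = (767/1000) / (767/100) = 1/10 ✓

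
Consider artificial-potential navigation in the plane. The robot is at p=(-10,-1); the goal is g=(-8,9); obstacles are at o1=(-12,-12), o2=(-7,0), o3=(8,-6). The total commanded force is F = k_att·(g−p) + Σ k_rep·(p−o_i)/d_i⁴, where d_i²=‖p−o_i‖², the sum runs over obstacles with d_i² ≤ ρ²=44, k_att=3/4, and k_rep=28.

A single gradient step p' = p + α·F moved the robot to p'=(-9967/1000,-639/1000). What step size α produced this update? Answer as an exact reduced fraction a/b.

α = 1/20

F_att = 3/4·(g−p) = 3/4·(2,10) = (1.5000,7.5000)
o1: d²=125 > ρ²=44 → inactive
o2: d²=10 ≤ ρ²=44; F_rep = 28·(-3,-1)/10² = (-0.8400,-0.2800)
o3: d²=349 > ρ²=44 → inactive
F = F_att + ΣF_rep = (0.6600,7.2200)
Δp = p'−p = (0.0330,0.3610); α = Δx/Fx = (33/1000) / (33/50) = 1/20
check: Δy/Fy = (361/1000) / (361/50) = 1/20 ✓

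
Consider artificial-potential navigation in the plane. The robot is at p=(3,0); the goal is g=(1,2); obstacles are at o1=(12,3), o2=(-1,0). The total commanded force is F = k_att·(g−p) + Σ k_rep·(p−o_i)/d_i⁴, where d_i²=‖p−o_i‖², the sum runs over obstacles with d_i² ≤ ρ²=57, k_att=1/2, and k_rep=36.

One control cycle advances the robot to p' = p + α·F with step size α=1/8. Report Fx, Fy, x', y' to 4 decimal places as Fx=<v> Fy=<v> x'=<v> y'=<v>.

F_att = 1/2·(g−p) = 1/2·(-2,2) = (-1.0000,1.0000)
o1: d²=90 > ρ²=57 → inactive
o2: d²=16 ≤ ρ²=57; F_rep = 36·(4,0)/16² = (0.5625,0.0000)
F = F_att + ΣF_rep = (-0.4375,1.0000)
p' = p + 1/8·F = (2.9453,0.1250)

Fx=-0.4375 Fy=1.0000 x'=2.9453 y'=0.1250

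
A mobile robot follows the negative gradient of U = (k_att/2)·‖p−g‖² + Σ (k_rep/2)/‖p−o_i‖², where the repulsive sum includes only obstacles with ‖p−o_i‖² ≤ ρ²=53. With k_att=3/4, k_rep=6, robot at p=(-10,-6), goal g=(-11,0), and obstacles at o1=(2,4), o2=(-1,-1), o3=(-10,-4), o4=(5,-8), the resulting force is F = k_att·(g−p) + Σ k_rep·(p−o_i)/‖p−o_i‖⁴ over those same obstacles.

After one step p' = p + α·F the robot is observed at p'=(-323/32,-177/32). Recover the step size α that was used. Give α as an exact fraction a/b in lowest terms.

α = 1/8

F_att = 3/4·(g−p) = 3/4·(-1,6) = (-0.7500,4.5000)
o1: d²=244 > ρ²=53 → inactive
o2: d²=106 > ρ²=53 → inactive
o3: d²=4 ≤ ρ²=53; F_rep = 6·(0,-2)/4² = (0.0000,-0.7500)
o4: d²=229 > ρ²=53 → inactive
F = F_att + ΣF_rep = (-0.7500,3.7500)
Δp = p'−p = (-0.0938,0.4688); α = Δx/Fx = (-3/32) / (-3/4) = 1/8
check: Δy/Fy = (15/32) / (15/4) = 1/8 ✓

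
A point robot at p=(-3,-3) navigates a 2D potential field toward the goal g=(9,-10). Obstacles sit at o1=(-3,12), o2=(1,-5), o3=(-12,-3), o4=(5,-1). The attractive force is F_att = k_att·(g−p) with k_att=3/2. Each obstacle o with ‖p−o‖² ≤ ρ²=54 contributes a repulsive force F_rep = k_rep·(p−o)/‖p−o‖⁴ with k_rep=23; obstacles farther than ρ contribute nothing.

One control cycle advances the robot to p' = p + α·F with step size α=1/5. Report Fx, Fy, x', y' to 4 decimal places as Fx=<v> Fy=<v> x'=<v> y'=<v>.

Fx=17.7700 Fy=-10.3850 x'=0.5540 y'=-5.0770

F_att = 3/2·(g−p) = 3/2·(12,-7) = (18.0000,-10.5000)
o1: d²=225 > ρ²=54 → inactive
o2: d²=20 ≤ ρ²=54; F_rep = 23·(-4,2)/20² = (-0.2300,0.1150)
o3: d²=81 > ρ²=54 → inactive
o4: d²=68 > ρ²=54 → inactive
F = F_att + ΣF_rep = (17.7700,-10.3850)
p' = p + 1/5·F = (0.5540,-5.0770)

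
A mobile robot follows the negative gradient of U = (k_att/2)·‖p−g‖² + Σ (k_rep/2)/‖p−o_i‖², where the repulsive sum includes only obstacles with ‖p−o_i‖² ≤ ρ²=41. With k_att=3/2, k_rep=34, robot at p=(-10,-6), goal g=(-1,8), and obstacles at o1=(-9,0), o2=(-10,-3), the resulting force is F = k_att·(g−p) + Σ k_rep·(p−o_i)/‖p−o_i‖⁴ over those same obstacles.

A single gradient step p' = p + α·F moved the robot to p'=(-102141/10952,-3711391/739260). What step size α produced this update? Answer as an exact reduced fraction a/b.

F_att = 3/2·(g−p) = 3/2·(9,14) = (13.5000,21.0000)
o1: d²=37 ≤ ρ²=41; F_rep = 34·(-1,-6)/37² = (-0.0248,-0.1490)
o2: d²=9 ≤ ρ²=41; F_rep = 34·(0,-3)/9² = (0.0000,-1.2593)
F = F_att + ΣF_rep = (13.4752,19.5917)
Δp = p'−p = (0.6738,0.9796); α = Δx/Fx = (7379/10952) / (36895/2738) = 1/20
check: Δy/Fy = (724169/739260) / (724169/36963) = 1/20 ✓

α = 1/20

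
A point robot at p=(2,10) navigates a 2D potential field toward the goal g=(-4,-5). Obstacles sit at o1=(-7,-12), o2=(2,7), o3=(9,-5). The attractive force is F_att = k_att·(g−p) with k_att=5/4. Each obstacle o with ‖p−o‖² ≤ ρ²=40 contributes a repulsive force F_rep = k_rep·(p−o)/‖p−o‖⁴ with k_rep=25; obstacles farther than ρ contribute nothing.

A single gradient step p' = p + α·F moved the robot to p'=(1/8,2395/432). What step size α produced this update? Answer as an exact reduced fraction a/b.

F_att = 5/4·(g−p) = 5/4·(-6,-15) = (-7.5000,-18.7500)
o1: d²=565 > ρ²=40 → inactive
o2: d²=9 ≤ ρ²=40; F_rep = 25·(0,3)/9² = (0.0000,0.9259)
o3: d²=274 > ρ²=40 → inactive
F = F_att + ΣF_rep = (-7.5000,-17.8241)
Δp = p'−p = (-1.8750,-4.4560); α = Δx/Fx = (-15/8) / (-15/2) = 1/4
check: Δy/Fy = (-1925/432) / (-1925/108) = 1/4 ✓

α = 1/4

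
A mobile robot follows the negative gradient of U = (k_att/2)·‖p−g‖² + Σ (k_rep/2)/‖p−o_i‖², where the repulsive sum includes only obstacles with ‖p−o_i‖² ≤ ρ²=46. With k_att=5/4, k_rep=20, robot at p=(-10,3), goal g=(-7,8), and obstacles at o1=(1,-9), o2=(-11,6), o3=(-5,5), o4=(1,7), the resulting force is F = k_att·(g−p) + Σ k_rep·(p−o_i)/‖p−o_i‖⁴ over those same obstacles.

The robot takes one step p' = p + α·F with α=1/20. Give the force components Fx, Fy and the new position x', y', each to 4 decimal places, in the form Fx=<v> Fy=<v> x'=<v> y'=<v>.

Fx=3.8311 Fy=5.6024 x'=-9.8084 y'=3.2801

F_att = 5/4·(g−p) = 5/4·(3,5) = (3.7500,6.2500)
o1: d²=265 > ρ²=46 → inactive
o2: d²=10 ≤ ρ²=46; F_rep = 20·(1,-3)/10² = (0.2000,-0.6000)
o3: d²=29 ≤ ρ²=46; F_rep = 20·(-5,-2)/29² = (-0.1189,-0.0476)
o4: d²=137 > ρ²=46 → inactive
F = F_att + ΣF_rep = (3.8311,5.6024)
p' = p + 1/20·F = (-9.8084,3.2801)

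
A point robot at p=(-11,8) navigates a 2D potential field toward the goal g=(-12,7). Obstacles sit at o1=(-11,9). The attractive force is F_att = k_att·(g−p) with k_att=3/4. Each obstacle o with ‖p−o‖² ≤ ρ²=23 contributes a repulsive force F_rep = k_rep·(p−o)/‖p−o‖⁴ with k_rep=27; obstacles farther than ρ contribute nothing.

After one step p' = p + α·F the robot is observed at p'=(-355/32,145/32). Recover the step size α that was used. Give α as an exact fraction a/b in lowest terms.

F_att = 3/4·(g−p) = 3/4·(-1,-1) = (-0.7500,-0.7500)
o1: d²=1 ≤ ρ²=23; F_rep = 27·(0,-1)/1² = (0.0000,-27.0000)
F = F_att + ΣF_rep = (-0.7500,-27.7500)
Δp = p'−p = (-0.0938,-3.4688); α = Δx/Fx = (-3/32) / (-3/4) = 1/8
check: Δy/Fy = (-111/32) / (-111/4) = 1/8 ✓

α = 1/8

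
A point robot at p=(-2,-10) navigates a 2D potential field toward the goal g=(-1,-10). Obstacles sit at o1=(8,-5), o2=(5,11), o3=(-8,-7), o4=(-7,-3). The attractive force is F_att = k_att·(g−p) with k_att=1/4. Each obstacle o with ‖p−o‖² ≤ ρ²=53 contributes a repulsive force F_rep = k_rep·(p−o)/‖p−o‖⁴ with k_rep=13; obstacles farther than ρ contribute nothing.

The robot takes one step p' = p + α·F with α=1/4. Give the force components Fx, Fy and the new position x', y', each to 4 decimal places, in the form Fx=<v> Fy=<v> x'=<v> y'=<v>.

F_att = 1/4·(g−p) = 1/4·(1,0) = (0.2500,0.0000)
o1: d²=125 > ρ²=53 → inactive
o2: d²=490 > ρ²=53 → inactive
o3: d²=45 ≤ ρ²=53; F_rep = 13·(6,-3)/45² = (0.0385,-0.0193)
o4: d²=74 > ρ²=53 → inactive
F = F_att + ΣF_rep = (0.2885,-0.0193)
p' = p + 1/4·F = (-1.9279,-10.0048)

Fx=0.2885 Fy=-0.0193 x'=-1.9279 y'=-10.0048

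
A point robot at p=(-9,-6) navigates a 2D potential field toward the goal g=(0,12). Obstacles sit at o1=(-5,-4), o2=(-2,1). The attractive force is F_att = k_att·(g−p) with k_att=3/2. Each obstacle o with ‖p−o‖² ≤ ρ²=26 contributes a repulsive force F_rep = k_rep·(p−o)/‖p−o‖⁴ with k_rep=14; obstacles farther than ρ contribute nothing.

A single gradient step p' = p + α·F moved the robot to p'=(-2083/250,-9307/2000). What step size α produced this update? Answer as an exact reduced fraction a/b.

α = 1/20

F_att = 3/2·(g−p) = 3/2·(9,18) = (13.5000,27.0000)
o1: d²=20 ≤ ρ²=26; F_rep = 14·(-4,-2)/20² = (-0.1400,-0.0700)
o2: d²=98 > ρ²=26 → inactive
F = F_att + ΣF_rep = (13.3600,26.9300)
Δp = p'−p = (0.6680,1.3465); α = Δx/Fx = (167/250) / (334/25) = 1/20
check: Δy/Fy = (2693/2000) / (2693/100) = 1/20 ✓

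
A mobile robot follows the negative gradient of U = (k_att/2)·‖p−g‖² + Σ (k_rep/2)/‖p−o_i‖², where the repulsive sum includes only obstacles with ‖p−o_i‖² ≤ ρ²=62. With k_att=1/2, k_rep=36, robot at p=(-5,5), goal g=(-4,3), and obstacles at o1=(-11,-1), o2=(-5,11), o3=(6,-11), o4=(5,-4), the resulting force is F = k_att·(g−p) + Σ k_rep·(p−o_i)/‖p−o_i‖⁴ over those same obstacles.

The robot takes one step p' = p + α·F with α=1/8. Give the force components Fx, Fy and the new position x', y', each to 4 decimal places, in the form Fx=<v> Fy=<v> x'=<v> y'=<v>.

Fx=0.5000 Fy=-1.1667 x'=-4.9375 y'=4.8542

F_att = 1/2·(g−p) = 1/2·(1,-2) = (0.5000,-1.0000)
o1: d²=72 > ρ²=62 → inactive
o2: d²=36 ≤ ρ²=62; F_rep = 36·(0,-6)/36² = (0.0000,-0.1667)
o3: d²=377 > ρ²=62 → inactive
o4: d²=181 > ρ²=62 → inactive
F = F_att + ΣF_rep = (0.5000,-1.1667)
p' = p + 1/8·F = (-4.9375,4.8542)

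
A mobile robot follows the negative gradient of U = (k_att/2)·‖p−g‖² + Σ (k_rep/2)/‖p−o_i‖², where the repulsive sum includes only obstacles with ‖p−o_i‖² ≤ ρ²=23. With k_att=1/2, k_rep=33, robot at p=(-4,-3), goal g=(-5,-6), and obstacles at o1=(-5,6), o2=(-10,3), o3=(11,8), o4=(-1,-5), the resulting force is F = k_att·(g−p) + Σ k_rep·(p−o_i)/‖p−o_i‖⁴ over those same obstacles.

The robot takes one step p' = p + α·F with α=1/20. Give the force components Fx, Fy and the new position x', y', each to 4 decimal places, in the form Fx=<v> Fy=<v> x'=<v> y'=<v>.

Fx=-1.0858 Fy=-1.1095 x'=-4.0543 y'=-3.0555

F_att = 1/2·(g−p) = 1/2·(-1,-3) = (-0.5000,-1.5000)
o1: d²=82 > ρ²=23 → inactive
o2: d²=72 > ρ²=23 → inactive
o3: d²=346 > ρ²=23 → inactive
o4: d²=13 ≤ ρ²=23; F_rep = 33·(-3,2)/13² = (-0.5858,0.3905)
F = F_att + ΣF_rep = (-1.0858,-1.1095)
p' = p + 1/20·F = (-4.0543,-3.0555)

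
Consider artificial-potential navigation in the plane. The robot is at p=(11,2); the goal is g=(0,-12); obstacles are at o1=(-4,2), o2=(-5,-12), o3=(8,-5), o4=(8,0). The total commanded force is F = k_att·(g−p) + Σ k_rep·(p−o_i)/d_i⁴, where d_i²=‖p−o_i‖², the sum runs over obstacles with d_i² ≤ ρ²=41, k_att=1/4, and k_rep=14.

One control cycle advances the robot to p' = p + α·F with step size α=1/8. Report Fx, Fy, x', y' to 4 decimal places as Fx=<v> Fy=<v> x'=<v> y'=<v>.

F_att = 1/4·(g−p) = 1/4·(-11,-14) = (-2.7500,-3.5000)
o1: d²=225 > ρ²=41 → inactive
o2: d²=452 > ρ²=41 → inactive
o3: d²=58 > ρ²=41 → inactive
o4: d²=13 ≤ ρ²=41; F_rep = 14·(3,2)/13² = (0.2485,0.1657)
F = F_att + ΣF_rep = (-2.5015,-3.3343)
p' = p + 1/8·F = (10.6873,1.5832)

Fx=-2.5015 Fy=-3.3343 x'=10.6873 y'=1.5832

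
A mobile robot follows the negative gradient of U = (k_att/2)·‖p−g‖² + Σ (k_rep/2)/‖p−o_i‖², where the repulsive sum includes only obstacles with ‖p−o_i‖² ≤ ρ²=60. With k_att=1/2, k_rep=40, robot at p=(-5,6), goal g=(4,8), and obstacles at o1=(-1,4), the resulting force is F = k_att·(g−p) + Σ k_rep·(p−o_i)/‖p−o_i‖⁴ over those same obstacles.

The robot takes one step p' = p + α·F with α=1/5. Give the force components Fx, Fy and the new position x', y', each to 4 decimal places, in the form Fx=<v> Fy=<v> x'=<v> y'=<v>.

F_att = 1/2·(g−p) = 1/2·(9,2) = (4.5000,1.0000)
o1: d²=20 ≤ ρ²=60; F_rep = 40·(-4,2)/20² = (-0.4000,0.2000)
F = F_att + ΣF_rep = (4.1000,1.2000)
p' = p + 1/5·F = (-4.1800,6.2400)

Fx=4.1000 Fy=1.2000 x'=-4.1800 y'=6.2400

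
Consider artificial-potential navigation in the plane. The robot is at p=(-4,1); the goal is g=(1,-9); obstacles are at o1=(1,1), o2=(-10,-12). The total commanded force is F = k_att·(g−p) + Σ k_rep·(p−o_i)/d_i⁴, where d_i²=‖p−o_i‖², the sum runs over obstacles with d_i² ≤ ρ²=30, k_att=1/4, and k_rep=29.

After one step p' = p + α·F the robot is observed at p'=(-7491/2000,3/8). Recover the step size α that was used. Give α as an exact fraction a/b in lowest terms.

α = 1/4

F_att = 1/4·(g−p) = 1/4·(5,-10) = (1.2500,-2.5000)
o1: d²=25 ≤ ρ²=30; F_rep = 29·(-5,0)/25² = (-0.2320,0.0000)
o2: d²=205 > ρ²=30 → inactive
F = F_att + ΣF_rep = (1.0180,-2.5000)
Δp = p'−p = (0.2545,-0.6250); α = Δx/Fx = (509/2000) / (509/500) = 1/4
check: Δy/Fy = (-5/8) / (-5/2) = 1/4 ✓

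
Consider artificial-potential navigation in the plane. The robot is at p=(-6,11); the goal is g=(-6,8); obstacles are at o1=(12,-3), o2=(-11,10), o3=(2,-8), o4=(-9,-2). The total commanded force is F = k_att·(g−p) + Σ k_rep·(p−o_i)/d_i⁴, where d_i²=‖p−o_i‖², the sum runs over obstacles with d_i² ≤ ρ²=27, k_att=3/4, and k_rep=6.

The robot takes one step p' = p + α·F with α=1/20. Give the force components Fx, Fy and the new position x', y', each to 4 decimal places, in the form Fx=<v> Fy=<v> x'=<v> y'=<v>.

F_att = 3/4·(g−p) = 3/4·(0,-3) = (0.0000,-2.2500)
o1: d²=520 > ρ²=27 → inactive
o2: d²=26 ≤ ρ²=27; F_rep = 6·(5,1)/26² = (0.0444,0.0089)
o3: d²=425 > ρ²=27 → inactive
o4: d²=178 > ρ²=27 → inactive
F = F_att + ΣF_rep = (0.0444,-2.2411)
p' = p + 1/20·F = (-5.9978,10.8879)

Fx=0.0444 Fy=-2.2411 x'=-5.9978 y'=10.8879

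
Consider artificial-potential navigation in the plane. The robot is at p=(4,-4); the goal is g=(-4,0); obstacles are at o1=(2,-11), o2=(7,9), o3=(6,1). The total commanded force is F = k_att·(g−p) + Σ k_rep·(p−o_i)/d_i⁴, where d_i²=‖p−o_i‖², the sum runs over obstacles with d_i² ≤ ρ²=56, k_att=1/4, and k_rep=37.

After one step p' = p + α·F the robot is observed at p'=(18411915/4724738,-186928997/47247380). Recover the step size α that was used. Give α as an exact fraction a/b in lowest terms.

α = 1/20

F_att = 1/4·(g−p) = 1/4·(-8,4) = (-2.0000,1.0000)
o1: d²=53 ≤ ρ²=56; F_rep = 37·(2,7)/53² = (0.0263,0.0922)
o2: d²=178 > ρ²=56 → inactive
o3: d²=29 ≤ ρ²=56; F_rep = 37·(-2,-5)/29² = (-0.0880,-0.2200)
F = F_att + ΣF_rep = (-2.0616,0.8722)
Δp = p'−p = (-0.1031,0.0436); α = Δx/Fx = (-487037/4724738) / (-4870370/2362369) = 1/20
check: Δy/Fy = (2060523/47247380) / (2060523/2362369) = 1/20 ✓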